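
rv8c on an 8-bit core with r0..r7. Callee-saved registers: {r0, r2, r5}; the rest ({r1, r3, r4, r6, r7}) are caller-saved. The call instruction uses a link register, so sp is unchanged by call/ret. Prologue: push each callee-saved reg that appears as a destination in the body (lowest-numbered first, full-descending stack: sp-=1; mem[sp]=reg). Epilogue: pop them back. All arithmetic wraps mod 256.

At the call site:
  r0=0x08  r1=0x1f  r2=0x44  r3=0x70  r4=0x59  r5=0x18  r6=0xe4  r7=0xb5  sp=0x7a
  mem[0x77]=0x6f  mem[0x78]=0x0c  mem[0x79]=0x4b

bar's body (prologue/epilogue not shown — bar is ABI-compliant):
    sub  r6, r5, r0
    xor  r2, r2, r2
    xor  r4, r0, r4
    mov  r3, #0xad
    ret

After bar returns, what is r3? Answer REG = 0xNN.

REG = 0xad

prologue: push r2 → mem[0x79]=0x44, sp=0x79
body[0] sub  r6, r5, r0 → r6=0x10
body[1] xor  r2, r2, r2 → r2=0x00
body[2] xor  r4, r0, r4 → r4=0x51
body[3] mov  r3, #0xad → r3=0xad
epilogue: pop r2=0x44, sp=0x7a
r3 is caller-saved → body value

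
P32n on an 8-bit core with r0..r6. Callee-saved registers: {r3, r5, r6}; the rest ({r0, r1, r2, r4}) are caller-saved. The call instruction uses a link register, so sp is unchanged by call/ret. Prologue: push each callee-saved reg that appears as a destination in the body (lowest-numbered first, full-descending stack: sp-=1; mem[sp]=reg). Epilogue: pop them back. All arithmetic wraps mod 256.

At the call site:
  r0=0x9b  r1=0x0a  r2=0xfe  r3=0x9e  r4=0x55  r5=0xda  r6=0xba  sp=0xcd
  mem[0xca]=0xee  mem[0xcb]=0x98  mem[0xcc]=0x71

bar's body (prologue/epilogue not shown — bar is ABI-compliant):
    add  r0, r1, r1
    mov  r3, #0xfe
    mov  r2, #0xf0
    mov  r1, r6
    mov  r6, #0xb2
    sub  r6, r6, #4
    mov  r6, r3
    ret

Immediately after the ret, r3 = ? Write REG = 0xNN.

prologue: push r3 → mem[0xcc]=0x9e, sp=0xcc
prologue: push r6 → mem[0xcb]=0xba, sp=0xcb
body[0] add  r0, r1, r1 → r0=0x14
body[1] mov  r3, #0xfe → r3=0xfe
body[2] mov  r2, #0xf0 → r2=0xf0
body[3] mov  r1, r6 → r1=0xba
body[4] mov  r6, #0xb2 → r6=0xb2
body[5] sub  r6, r6, #4 → r6=0xae
body[6] mov  r6, r3 → r6=0xfe
epilogue: pop r6=0xba, sp=0xcc
epilogue: pop r3=0x9e, sp=0xcd
r3 is callee-saved → restored

REG = 0x9e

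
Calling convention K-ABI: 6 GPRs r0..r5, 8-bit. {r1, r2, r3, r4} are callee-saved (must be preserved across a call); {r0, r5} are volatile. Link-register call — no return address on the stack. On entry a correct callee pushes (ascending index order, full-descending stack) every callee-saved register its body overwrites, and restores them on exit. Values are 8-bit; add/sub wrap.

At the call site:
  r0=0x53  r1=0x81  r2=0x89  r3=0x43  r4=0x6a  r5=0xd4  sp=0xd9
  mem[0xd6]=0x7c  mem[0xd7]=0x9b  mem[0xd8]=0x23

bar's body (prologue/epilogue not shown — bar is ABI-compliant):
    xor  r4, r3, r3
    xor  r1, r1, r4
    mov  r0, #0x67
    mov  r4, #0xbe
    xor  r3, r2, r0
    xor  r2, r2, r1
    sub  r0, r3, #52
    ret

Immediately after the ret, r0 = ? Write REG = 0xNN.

prologue: push r1 -> mem[0xd8]=0x81, sp=0xd8
prologue: push r2 -> mem[0xd7]=0x89, sp=0xd7
prologue: push r3 -> mem[0xd6]=0x43, sp=0xd6
prologue: push r4 -> mem[0xd5]=0x6a, sp=0xd5
body[0] xor  r4, r3, r3 -> r4=0x00
body[1] xor  r1, r1, r4 -> r1=0x81
body[2] mov  r0, #0x67 -> r0=0x67
body[3] mov  r4, #0xbe -> r4=0xbe
body[4] xor  r3, r2, r0 -> r3=0xee
body[5] xor  r2, r2, r1 -> r2=0x08
body[6] sub  r0, r3, #52 -> r0=0xba
epilogue: pop r4=0x6a, sp=0xd6
epilogue: pop r3=0x43, sp=0xd7
epilogue: pop r2=0x89, sp=0xd8
epilogue: pop r1=0x81, sp=0xd9
r0 is caller-saved -> body value

REG = 0xba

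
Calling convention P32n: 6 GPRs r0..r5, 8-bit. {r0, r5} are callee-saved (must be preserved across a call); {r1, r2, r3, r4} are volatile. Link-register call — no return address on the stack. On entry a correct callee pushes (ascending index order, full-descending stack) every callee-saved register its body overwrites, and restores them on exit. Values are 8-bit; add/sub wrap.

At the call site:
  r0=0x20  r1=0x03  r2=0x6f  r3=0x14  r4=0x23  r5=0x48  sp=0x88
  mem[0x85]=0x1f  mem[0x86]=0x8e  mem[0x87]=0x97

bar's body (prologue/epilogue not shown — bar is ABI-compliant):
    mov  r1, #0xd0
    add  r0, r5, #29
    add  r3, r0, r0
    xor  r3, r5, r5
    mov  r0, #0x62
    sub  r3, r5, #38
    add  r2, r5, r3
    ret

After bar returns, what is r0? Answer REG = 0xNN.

REG = 0x20

prologue: push r0 -> mem[0x87]=0x20, sp=0x87
body[0] mov  r1, #0xd0 -> r1=0xd0
body[1] add  r0, r5, #29 -> r0=0x65
body[2] add  r3, r0, r0 -> r3=0xca
body[3] xor  r3, r5, r5 -> r3=0x00
body[4] mov  r0, #0x62 -> r0=0x62
body[5] sub  r3, r5, #38 -> r3=0x22
body[6] add  r2, r5, r3 -> r2=0x6a
epilogue: pop r0=0x20, sp=0x88
r0 is callee-saved -> restored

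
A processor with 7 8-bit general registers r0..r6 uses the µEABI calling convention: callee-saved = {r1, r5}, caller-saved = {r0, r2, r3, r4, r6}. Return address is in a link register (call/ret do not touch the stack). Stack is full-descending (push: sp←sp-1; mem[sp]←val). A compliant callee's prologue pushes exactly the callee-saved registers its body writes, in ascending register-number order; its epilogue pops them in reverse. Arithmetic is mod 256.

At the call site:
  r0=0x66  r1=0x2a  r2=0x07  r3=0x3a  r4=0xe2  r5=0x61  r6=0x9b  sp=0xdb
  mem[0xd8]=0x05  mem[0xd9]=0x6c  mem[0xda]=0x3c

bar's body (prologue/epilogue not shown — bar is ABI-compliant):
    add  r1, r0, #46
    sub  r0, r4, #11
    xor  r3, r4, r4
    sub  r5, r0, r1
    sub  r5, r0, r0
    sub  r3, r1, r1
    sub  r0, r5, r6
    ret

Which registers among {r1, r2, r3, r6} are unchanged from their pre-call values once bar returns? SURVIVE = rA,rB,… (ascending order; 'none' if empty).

SURVIVE = r1,r2,r6

prologue: push r1 → mem[0xda]=0x2a, sp=0xda
prologue: push r5 → mem[0xd9]=0x61, sp=0xd9
body[0] add  r1, r0, #46 → r1=0x94
body[1] sub  r0, r4, #11 → r0=0xd7
body[2] xor  r3, r4, r4 → r3=0x00
body[3] sub  r5, r0, r1 → r5=0x43
body[4] sub  r5, r0, r0 → r5=0x00
body[5] sub  r3, r1, r1 → r3=0x00
body[6] sub  r0, r5, r6 → r0=0x65
epilogue: pop r5=0x61, sp=0xda
epilogue: pop r1=0x2a, sp=0xdb
r1: callee-saved, written=True
r2: caller-saved, written=False
r3: caller-saved, written=True
r6: caller-saved, written=False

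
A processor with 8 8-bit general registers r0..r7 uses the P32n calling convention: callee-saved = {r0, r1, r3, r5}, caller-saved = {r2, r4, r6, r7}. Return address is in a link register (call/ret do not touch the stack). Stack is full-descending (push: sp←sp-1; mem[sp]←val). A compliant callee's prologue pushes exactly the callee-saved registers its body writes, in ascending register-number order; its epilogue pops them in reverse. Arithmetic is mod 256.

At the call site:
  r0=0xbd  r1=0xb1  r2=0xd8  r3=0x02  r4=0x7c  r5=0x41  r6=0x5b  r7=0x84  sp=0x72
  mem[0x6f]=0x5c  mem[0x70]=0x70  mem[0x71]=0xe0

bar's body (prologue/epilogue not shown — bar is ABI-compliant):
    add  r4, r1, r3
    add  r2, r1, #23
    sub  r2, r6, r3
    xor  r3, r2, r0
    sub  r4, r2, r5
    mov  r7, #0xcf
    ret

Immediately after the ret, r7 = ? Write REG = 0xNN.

prologue: push r3 → mem[0x71]=0x02, sp=0x71
body[0] add  r4, r1, r3 → r4=0xb3
body[1] add  r2, r1, #23 → r2=0xc8
body[2] sub  r2, r6, r3 → r2=0x59
body[3] xor  r3, r2, r0 → r3=0xe4
body[4] sub  r4, r2, r5 → r4=0x18
body[5] mov  r7, #0xcf → r7=0xcf
epilogue: pop r3=0x02, sp=0x72
r7 is caller-saved → body value

REG = 0xcf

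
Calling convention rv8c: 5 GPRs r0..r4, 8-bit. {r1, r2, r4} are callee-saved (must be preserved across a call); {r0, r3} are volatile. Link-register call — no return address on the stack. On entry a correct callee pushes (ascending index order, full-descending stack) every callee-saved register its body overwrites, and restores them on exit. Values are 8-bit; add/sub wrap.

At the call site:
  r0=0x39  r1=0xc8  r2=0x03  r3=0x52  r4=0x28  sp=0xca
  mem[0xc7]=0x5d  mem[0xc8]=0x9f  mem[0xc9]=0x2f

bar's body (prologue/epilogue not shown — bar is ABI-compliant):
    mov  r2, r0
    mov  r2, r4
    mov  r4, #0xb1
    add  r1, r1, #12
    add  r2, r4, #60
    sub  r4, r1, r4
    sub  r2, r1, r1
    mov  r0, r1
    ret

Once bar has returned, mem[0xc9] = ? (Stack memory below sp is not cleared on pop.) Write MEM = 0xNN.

prologue: push r1 → mem[0xc9]=0xc8, sp=0xc9
prologue: push r2 → mem[0xc8]=0x03, sp=0xc8
prologue: push r4 → mem[0xc7]=0x28, sp=0xc7
body[0] mov  r2, r0 → r2=0x39
body[1] mov  r2, r4 → r2=0x28
body[2] mov  r4, #0xb1 → r4=0xb1
body[3] add  r1, r1, #12 → r1=0xd4
body[4] add  r2, r4, #60 → r2=0xed
body[5] sub  r4, r1, r4 → r4=0x23
body[6] sub  r2, r1, r1 → r2=0x00
body[7] mov  r0, r1 → r0=0xd4
epilogue: pop r4=0x28, sp=0xc8
epilogue: pop r2=0x03, sp=0xc9
epilogue: pop r1=0xc8, sp=0xca
prologue pushed ['r1', 'r2', 'r4'] at ['0xc9', '0xc8', '0xc7']

MEM = 0xc8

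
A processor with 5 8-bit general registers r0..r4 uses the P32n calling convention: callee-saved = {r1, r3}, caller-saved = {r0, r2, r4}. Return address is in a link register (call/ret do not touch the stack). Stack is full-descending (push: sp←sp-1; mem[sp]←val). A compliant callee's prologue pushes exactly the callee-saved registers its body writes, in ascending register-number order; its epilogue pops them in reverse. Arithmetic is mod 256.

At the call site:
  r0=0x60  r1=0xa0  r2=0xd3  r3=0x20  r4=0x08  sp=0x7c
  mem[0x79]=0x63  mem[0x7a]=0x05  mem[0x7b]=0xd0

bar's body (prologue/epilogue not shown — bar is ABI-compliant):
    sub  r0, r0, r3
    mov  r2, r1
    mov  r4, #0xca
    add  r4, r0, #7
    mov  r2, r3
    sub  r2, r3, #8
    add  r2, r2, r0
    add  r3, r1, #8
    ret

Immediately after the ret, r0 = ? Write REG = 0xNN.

prologue: push r3 -> mem[0x7b]=0x20, sp=0x7b
body[0] sub  r0, r0, r3 -> r0=0x40
body[1] mov  r2, r1 -> r2=0xa0
body[2] mov  r4, #0xca -> r4=0xca
body[3] add  r4, r0, #7 -> r4=0x47
body[4] mov  r2, r3 -> r2=0x20
body[5] sub  r2, r3, #8 -> r2=0x18
body[6] add  r2, r2, r0 -> r2=0x58
body[7] add  r3, r1, #8 -> r3=0xa8
epilogue: pop r3=0x20, sp=0x7c
r0 is caller-saved -> body value

REG = 0x40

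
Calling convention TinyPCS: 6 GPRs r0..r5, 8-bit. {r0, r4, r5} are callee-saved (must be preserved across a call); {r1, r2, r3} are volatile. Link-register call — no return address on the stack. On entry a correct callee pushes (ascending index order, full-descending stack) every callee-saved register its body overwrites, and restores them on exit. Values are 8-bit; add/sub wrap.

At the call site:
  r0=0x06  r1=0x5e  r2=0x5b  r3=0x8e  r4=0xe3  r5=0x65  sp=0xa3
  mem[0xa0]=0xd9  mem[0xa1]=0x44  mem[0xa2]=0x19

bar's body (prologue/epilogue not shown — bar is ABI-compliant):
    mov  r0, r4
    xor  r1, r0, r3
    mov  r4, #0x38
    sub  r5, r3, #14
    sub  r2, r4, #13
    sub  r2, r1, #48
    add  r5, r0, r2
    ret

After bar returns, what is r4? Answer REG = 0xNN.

REG = 0xe3

prologue: push r0 → mem[0xa2]=0x06, sp=0xa2
prologue: push r4 → mem[0xa1]=0xe3, sp=0xa1
prologue: push r5 → mem[0xa0]=0x65, sp=0xa0
body[0] mov  r0, r4 → r0=0xe3
body[1] xor  r1, r0, r3 → r1=0x6d
body[2] mov  r4, #0x38 → r4=0x38
body[3] sub  r5, r3, #14 → r5=0x80
body[4] sub  r2, r4, #13 → r2=0x2b
body[5] sub  r2, r1, #48 → r2=0x3d
body[6] add  r5, r0, r2 → r5=0x20
epilogue: pop r5=0x65, sp=0xa1
epilogue: pop r4=0xe3, sp=0xa2
epilogue: pop r0=0x06, sp=0xa3
r4 is callee-saved → restored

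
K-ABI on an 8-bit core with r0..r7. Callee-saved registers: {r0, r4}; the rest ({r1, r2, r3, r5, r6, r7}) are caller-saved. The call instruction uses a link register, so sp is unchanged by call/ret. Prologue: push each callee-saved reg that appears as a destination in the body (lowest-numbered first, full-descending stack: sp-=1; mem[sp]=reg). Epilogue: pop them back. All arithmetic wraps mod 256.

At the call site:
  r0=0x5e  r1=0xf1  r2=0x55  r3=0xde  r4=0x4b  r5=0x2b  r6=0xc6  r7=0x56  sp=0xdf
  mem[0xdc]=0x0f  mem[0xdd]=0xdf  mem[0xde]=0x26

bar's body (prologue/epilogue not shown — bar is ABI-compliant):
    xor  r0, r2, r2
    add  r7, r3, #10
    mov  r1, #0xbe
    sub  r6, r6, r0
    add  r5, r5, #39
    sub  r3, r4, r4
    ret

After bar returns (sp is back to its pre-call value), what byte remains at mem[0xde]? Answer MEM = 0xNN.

prologue: push r0 → mem[0xde]=0x5e, sp=0xde
body[0] xor  r0, r2, r2 → r0=0x00
body[1] add  r7, r3, #10 → r7=0xe8
body[2] mov  r1, #0xbe → r1=0xbe
body[3] sub  r6, r6, r0 → r6=0xc6
body[4] add  r5, r5, #39 → r5=0x52
body[5] sub  r3, r4, r4 → r3=0x00
epilogue: pop r0=0x5e, sp=0xdf
prologue pushed ['r0'] at ['0xde']

MEM = 0x5e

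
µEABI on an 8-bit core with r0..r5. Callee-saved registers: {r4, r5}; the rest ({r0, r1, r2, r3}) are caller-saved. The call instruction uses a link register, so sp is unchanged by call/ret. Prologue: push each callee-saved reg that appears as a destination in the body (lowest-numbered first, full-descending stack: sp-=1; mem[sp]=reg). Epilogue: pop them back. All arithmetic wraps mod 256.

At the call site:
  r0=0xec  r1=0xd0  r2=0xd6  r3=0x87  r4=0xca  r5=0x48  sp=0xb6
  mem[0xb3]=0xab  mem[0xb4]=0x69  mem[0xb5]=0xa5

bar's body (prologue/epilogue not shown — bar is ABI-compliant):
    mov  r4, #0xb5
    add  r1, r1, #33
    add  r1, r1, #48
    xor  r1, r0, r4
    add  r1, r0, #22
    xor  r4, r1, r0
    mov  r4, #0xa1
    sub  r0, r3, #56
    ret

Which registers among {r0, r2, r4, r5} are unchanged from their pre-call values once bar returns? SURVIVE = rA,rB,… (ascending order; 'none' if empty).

prologue: push r4 -> mem[0xb5]=0xca, sp=0xb5
body[0] mov  r4, #0xb5 -> r4=0xb5
body[1] add  r1, r1, #33 -> r1=0xf1
body[2] add  r1, r1, #48 -> r1=0x21
body[3] xor  r1, r0, r4 -> r1=0x59
body[4] add  r1, r0, #22 -> r1=0x02
body[5] xor  r4, r1, r0 -> r4=0xee
body[6] mov  r4, #0xa1 -> r4=0xa1
body[7] sub  r0, r3, #56 -> r0=0x4f
epilogue: pop r4=0xca, sp=0xb6
r0: caller-saved, written=True
r2: caller-saved, written=False
r4: callee-saved, written=True
r5: callee-saved, written=False

SURVIVE = r2,r4,r5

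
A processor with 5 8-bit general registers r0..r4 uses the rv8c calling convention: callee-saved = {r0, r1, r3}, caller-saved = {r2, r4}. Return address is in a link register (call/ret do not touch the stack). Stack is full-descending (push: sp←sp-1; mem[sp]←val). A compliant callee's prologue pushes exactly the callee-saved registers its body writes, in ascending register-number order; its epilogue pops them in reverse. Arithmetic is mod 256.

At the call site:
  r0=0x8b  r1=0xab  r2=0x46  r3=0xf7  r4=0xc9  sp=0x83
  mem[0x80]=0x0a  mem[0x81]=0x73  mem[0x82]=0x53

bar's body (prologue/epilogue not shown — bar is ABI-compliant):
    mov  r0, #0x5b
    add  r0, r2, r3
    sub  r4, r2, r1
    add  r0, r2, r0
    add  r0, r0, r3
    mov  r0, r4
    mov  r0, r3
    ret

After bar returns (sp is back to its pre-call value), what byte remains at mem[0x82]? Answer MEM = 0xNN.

MEM = 0x8b

prologue: push r0 -> mem[0x82]=0x8b, sp=0x82
body[0] mov  r0, #0x5b -> r0=0x5b
body[1] add  r0, r2, r3 -> r0=0x3d
body[2] sub  r4, r2, r1 -> r4=0x9b
body[3] add  r0, r2, r0 -> r0=0x83
body[4] add  r0, r0, r3 -> r0=0x7a
body[5] mov  r0, r4 -> r0=0x9b
body[6] mov  r0, r3 -> r0=0xf7
epilogue: pop r0=0x8b, sp=0x83
prologue pushed ['r0'] at ['0x82']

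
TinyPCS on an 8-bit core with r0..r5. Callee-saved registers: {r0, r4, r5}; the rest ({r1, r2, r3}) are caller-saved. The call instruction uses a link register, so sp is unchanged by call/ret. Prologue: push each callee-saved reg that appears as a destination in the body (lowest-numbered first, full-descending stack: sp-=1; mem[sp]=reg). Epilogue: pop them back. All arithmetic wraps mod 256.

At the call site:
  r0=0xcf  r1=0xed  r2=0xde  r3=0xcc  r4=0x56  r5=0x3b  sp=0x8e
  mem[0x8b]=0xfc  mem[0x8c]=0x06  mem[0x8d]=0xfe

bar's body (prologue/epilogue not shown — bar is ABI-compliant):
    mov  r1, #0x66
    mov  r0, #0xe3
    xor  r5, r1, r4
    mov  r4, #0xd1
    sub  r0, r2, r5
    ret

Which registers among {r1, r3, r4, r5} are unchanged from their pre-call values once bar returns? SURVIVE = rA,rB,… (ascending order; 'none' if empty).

SURVIVE = r3,r4,r5

prologue: push r0 -> mem[0x8d]=0xcf, sp=0x8d
prologue: push r4 -> mem[0x8c]=0x56, sp=0x8c
prologue: push r5 -> mem[0x8b]=0x3b, sp=0x8b
body[0] mov  r1, #0x66 -> r1=0x66
body[1] mov  r0, #0xe3 -> r0=0xe3
body[2] xor  r5, r1, r4 -> r5=0x30
body[3] mov  r4, #0xd1 -> r4=0xd1
body[4] sub  r0, r2, r5 -> r0=0xae
epilogue: pop r5=0x3b, sp=0x8c
epilogue: pop r4=0x56, sp=0x8d
epilogue: pop r0=0xcf, sp=0x8e
r1: caller-saved, written=True
r3: caller-saved, written=False
r4: callee-saved, written=True
r5: callee-saved, written=True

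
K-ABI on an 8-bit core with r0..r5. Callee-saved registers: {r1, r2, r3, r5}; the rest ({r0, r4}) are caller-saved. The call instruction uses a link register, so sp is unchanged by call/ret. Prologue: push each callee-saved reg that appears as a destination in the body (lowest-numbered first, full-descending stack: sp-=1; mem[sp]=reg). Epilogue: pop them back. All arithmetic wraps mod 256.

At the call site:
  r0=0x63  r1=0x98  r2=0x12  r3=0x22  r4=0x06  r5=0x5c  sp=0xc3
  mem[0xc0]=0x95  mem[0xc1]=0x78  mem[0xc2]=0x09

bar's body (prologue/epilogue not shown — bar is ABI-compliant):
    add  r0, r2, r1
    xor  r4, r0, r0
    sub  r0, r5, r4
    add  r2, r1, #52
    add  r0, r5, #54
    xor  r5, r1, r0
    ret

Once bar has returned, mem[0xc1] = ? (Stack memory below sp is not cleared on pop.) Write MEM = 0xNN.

prologue: push r2 → mem[0xc2]=0x12, sp=0xc2
prologue: push r5 → mem[0xc1]=0x5c, sp=0xc1
body[0] add  r0, r2, r1 → r0=0xaa
body[1] xor  r4, r0, r0 → r4=0x00
body[2] sub  r0, r5, r4 → r0=0x5c
body[3] add  r2, r1, #52 → r2=0xcc
body[4] add  r0, r5, #54 → r0=0x92
body[5] xor  r5, r1, r0 → r5=0x0a
epilogue: pop r5=0x5c, sp=0xc2
epilogue: pop r2=0x12, sp=0xc3
prologue pushed ['r2', 'r5'] at ['0xc2', '0xc1']

MEM = 0x5c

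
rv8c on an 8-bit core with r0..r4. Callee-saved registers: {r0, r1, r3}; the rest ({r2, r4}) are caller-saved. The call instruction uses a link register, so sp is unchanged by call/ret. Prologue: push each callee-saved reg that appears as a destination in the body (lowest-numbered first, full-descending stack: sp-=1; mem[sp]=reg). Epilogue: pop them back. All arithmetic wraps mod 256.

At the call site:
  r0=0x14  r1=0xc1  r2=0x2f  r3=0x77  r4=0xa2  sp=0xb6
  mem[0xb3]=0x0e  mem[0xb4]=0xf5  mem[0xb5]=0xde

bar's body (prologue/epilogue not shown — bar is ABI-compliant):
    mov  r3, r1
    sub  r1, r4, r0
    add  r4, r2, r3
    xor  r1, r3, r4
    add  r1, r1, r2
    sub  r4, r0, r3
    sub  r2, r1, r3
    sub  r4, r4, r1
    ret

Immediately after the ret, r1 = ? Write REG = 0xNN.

prologue: push r1 -> mem[0xb5]=0xc1, sp=0xb5
prologue: push r3 -> mem[0xb4]=0x77, sp=0xb4
body[0] mov  r3, r1 -> r3=0xc1
body[1] sub  r1, r4, r0 -> r1=0x8e
body[2] add  r4, r2, r3 -> r4=0xf0
body[3] xor  r1, r3, r4 -> r1=0x31
body[4] add  r1, r1, r2 -> r1=0x60
body[5] sub  r4, r0, r3 -> r4=0x53
body[6] sub  r2, r1, r3 -> r2=0x9f
body[7] sub  r4, r4, r1 -> r4=0xf3
epilogue: pop r3=0x77, sp=0xb5
epilogue: pop r1=0xc1, sp=0xb6
r1 is callee-saved -> restored

REG = 0xc1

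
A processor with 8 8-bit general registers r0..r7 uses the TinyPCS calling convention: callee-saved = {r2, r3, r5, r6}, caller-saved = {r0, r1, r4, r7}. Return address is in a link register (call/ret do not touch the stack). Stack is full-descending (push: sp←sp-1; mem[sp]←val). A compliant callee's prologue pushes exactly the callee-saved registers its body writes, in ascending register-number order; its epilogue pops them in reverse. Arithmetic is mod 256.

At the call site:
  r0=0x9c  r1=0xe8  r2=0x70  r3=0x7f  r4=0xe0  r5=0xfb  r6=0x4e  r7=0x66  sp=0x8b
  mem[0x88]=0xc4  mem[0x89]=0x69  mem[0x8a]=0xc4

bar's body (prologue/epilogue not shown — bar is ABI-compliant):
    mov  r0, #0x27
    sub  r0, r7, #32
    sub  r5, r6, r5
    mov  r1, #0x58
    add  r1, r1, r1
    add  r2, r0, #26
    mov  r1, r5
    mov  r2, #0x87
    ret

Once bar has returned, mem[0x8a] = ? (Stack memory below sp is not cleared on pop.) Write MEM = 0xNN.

MEM = 0x70

prologue: push r2 -> mem[0x8a]=0x70, sp=0x8a
prologue: push r5 -> mem[0x89]=0xfb, sp=0x89
body[0] mov  r0, #0x27 -> r0=0x27
body[1] sub  r0, r7, #32 -> r0=0x46
body[2] sub  r5, r6, r5 -> r5=0x53
body[3] mov  r1, #0x58 -> r1=0x58
body[4] add  r1, r1, r1 -> r1=0xb0
body[5] add  r2, r0, #26 -> r2=0x60
body[6] mov  r1, r5 -> r1=0x53
body[7] mov  r2, #0x87 -> r2=0x87
epilogue: pop r5=0xfb, sp=0x8a
epilogue: pop r2=0x70, sp=0x8b
prologue pushed ['r2', 'r5'] at ['0x8a', '0x89']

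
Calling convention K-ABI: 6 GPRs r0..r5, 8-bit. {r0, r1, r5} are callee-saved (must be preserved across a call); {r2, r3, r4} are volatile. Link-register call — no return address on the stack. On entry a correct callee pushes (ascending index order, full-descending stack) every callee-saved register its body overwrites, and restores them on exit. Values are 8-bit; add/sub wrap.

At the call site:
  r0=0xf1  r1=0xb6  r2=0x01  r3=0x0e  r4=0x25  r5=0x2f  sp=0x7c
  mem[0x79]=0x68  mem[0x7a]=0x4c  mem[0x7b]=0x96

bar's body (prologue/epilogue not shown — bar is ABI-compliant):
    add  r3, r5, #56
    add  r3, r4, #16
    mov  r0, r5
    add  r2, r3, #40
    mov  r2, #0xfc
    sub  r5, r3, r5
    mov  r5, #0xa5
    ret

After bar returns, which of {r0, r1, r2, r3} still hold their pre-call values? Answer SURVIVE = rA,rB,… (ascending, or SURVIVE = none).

SURVIVE = r0,r1

prologue: push r0 -> mem[0x7b]=0xf1, sp=0x7b
prologue: push r5 -> mem[0x7a]=0x2f, sp=0x7a
body[0] add  r3, r5, #56 -> r3=0x67
body[1] add  r3, r4, #16 -> r3=0x35
body[2] mov  r0, r5 -> r0=0x2f
body[3] add  r2, r3, #40 -> r2=0x5d
body[4] mov  r2, #0xfc -> r2=0xfc
body[5] sub  r5, r3, r5 -> r5=0x06
body[6] mov  r5, #0xa5 -> r5=0xa5
epilogue: pop r5=0x2f, sp=0x7b
epilogue: pop r0=0xf1, sp=0x7c
r0: callee-saved, written=True
r1: callee-saved, written=False
r2: caller-saved, written=True
r3: caller-saved, written=True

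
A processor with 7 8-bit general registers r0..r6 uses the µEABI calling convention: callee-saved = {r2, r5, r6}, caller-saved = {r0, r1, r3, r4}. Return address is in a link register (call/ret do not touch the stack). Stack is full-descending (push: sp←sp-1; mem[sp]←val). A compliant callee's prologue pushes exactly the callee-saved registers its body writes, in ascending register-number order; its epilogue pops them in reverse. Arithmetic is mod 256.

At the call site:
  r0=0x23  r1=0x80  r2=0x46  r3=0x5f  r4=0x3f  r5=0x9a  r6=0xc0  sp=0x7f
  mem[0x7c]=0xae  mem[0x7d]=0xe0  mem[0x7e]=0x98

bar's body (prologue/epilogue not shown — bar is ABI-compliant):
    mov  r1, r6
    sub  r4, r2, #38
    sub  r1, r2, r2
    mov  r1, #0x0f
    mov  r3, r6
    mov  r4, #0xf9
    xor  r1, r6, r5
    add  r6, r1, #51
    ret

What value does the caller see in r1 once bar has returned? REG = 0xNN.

REG = 0x5a

prologue: push r6 -> mem[0x7e]=0xc0, sp=0x7e
body[0] mov  r1, r6 -> r1=0xc0
body[1] sub  r4, r2, #38 -> r4=0x20
body[2] sub  r1, r2, r2 -> r1=0x00
body[3] mov  r1, #0x0f -> r1=0x0f
body[4] mov  r3, r6 -> r3=0xc0
body[5] mov  r4, #0xf9 -> r4=0xf9
body[6] xor  r1, r6, r5 -> r1=0x5a
body[7] add  r6, r1, #51 -> r6=0x8d
epilogue: pop r6=0xc0, sp=0x7f
r1 is caller-saved -> body value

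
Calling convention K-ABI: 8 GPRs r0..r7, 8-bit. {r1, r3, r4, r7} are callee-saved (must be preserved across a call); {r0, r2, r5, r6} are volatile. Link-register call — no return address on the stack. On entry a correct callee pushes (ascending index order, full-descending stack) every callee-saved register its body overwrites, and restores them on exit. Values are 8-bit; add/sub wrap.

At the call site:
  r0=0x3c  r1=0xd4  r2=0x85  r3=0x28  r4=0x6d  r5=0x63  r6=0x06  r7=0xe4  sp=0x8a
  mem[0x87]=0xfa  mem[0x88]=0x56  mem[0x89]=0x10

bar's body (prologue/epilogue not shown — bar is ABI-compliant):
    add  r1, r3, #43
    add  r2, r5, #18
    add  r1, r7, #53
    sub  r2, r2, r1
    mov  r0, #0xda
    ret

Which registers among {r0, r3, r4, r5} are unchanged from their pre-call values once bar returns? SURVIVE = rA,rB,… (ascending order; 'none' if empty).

SURVIVE = r3,r4,r5

prologue: push r1 → mem[0x89]=0xd4, sp=0x89
body[0] add  r1, r3, #43 → r1=0x53
body[1] add  r2, r5, #18 → r2=0x75
body[2] add  r1, r7, #53 → r1=0x19
body[3] sub  r2, r2, r1 → r2=0x5c
body[4] mov  r0, #0xda → r0=0xda
epilogue: pop r1=0xd4, sp=0x8a
r0: caller-saved, written=True
r3: callee-saved, written=False
r4: callee-saved, written=False
r5: caller-saved, written=False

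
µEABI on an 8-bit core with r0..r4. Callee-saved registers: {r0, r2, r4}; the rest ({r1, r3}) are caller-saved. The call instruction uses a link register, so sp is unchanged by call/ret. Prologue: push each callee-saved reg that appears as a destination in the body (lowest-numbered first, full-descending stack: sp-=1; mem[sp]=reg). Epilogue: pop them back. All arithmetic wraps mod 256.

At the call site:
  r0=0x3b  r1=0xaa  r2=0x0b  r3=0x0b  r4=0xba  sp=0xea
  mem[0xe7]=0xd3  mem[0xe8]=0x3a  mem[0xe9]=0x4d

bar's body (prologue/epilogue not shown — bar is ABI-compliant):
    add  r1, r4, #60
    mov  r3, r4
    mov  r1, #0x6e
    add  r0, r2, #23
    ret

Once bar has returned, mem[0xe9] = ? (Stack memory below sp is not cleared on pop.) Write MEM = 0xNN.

MEM = 0x3b

prologue: push r0 -> mem[0xe9]=0x3b, sp=0xe9
body[0] add  r1, r4, #60 -> r1=0xf6
body[1] mov  r3, r4 -> r3=0xba
body[2] mov  r1, #0x6e -> r1=0x6e
body[3] add  r0, r2, #23 -> r0=0x22
epilogue: pop r0=0x3b, sp=0xea
prologue pushed ['r0'] at ['0xe9']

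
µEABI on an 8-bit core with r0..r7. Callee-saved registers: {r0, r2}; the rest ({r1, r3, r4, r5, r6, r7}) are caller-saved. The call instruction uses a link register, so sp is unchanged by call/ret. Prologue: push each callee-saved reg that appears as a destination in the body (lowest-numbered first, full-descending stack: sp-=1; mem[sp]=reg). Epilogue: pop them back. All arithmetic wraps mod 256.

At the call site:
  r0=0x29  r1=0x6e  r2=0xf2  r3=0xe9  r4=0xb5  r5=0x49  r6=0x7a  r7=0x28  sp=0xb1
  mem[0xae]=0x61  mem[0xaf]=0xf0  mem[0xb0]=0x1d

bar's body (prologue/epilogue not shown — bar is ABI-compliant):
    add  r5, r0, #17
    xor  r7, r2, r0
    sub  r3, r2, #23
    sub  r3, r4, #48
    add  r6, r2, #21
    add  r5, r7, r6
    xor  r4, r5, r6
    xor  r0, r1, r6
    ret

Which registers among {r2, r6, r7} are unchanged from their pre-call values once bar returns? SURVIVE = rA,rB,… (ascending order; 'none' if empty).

SURVIVE = r2

prologue: push r0 → mem[0xb0]=0x29, sp=0xb0
body[0] add  r5, r0, #17 → r5=0x3a
body[1] xor  r7, r2, r0 → r7=0xdb
body[2] sub  r3, r2, #23 → r3=0xdb
body[3] sub  r3, r4, #48 → r3=0x85
body[4] add  r6, r2, #21 → r6=0x07
body[5] add  r5, r7, r6 → r5=0xe2
body[6] xor  r4, r5, r6 → r4=0xe5
body[7] xor  r0, r1, r6 → r0=0x69
epilogue: pop r0=0x29, sp=0xb1
r2: callee-saved, written=False
r6: caller-saved, written=True
r7: caller-saved, written=True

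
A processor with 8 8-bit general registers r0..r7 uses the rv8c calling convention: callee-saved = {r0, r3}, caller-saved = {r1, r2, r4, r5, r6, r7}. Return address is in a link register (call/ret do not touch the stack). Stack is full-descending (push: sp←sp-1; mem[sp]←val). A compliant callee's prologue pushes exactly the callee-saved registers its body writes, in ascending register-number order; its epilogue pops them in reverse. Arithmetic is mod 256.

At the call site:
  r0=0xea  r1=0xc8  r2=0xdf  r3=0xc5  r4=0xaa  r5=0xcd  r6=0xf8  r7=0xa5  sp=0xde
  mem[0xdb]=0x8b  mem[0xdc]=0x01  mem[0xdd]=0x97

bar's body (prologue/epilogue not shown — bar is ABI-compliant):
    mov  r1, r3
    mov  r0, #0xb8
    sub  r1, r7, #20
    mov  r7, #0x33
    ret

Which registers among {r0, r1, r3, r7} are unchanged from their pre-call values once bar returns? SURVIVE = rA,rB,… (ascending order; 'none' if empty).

SURVIVE = r0,r3

prologue: push r0 -> mem[0xdd]=0xea, sp=0xdd
body[0] mov  r1, r3 -> r1=0xc5
body[1] mov  r0, #0xb8 -> r0=0xb8
body[2] sub  r1, r7, #20 -> r1=0x91
body[3] mov  r7, #0x33 -> r7=0x33
epilogue: pop r0=0xea, sp=0xde
r0: callee-saved, written=True
r1: caller-saved, written=True
r3: callee-saved, written=False
r7: caller-saved, written=True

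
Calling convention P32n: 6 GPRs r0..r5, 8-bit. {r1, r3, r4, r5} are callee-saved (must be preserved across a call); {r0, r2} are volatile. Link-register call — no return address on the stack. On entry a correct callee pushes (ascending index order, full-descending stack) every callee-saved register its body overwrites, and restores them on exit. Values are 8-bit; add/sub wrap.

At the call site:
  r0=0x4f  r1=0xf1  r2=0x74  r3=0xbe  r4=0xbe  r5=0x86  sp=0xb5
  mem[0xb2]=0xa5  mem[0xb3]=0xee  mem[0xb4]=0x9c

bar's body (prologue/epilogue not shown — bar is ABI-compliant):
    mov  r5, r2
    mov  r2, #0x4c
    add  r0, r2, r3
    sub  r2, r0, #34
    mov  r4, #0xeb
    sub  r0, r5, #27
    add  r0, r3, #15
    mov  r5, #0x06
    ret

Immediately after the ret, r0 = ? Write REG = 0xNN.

prologue: push r4 -> mem[0xb4]=0xbe, sp=0xb4
prologue: push r5 -> mem[0xb3]=0x86, sp=0xb3
body[0] mov  r5, r2 -> r5=0x74
body[1] mov  r2, #0x4c -> r2=0x4c
body[2] add  r0, r2, r3 -> r0=0x0a
body[3] sub  r2, r0, #34 -> r2=0xe8
body[4] mov  r4, #0xeb -> r4=0xeb
body[5] sub  r0, r5, #27 -> r0=0x59
body[6] add  r0, r3, #15 -> r0=0xcd
body[7] mov  r5, #0x06 -> r5=0x06
epilogue: pop r5=0x86, sp=0xb4
epilogue: pop r4=0xbe, sp=0xb5
r0 is caller-saved -> body value

REG = 0xcd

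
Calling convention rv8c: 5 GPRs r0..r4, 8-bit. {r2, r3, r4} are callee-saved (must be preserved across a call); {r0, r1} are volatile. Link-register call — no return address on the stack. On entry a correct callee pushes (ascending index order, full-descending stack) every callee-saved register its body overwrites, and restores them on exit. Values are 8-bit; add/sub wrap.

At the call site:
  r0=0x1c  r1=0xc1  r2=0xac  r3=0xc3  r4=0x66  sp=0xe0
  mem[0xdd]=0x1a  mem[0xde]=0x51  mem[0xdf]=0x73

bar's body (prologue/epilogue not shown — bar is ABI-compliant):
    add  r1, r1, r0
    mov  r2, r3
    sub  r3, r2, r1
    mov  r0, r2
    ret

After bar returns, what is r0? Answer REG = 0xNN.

REG = 0xc3

prologue: push r2 → mem[0xdf]=0xac, sp=0xdf
prologue: push r3 → mem[0xde]=0xc3, sp=0xde
body[0] add  r1, r1, r0 → r1=0xdd
body[1] mov  r2, r3 → r2=0xc3
body[2] sub  r3, r2, r1 → r3=0xe6
body[3] mov  r0, r2 → r0=0xc3
epilogue: pop r3=0xc3, sp=0xdf
epilogue: pop r2=0xac, sp=0xe0
r0 is caller-saved → body value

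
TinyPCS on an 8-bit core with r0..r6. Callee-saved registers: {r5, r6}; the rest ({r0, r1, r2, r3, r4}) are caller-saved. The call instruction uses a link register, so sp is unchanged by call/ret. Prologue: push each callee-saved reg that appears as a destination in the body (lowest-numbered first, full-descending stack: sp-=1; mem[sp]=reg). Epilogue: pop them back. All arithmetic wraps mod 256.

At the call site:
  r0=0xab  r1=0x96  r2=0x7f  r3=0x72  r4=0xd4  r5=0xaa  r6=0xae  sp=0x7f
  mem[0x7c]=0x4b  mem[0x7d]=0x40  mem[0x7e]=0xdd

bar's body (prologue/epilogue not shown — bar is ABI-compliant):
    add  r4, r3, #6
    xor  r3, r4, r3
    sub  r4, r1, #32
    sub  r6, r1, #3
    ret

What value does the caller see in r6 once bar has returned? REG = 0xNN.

prologue: push r6 -> mem[0x7e]=0xae, sp=0x7e
body[0] add  r4, r3, #6 -> r4=0x78
body[1] xor  r3, r4, r3 -> r3=0x0a
body[2] sub  r4, r1, #32 -> r4=0x76
body[3] sub  r6, r1, #3 -> r6=0x93
epilogue: pop r6=0xae, sp=0x7f
r6 is callee-saved -> restored

REG = 0xae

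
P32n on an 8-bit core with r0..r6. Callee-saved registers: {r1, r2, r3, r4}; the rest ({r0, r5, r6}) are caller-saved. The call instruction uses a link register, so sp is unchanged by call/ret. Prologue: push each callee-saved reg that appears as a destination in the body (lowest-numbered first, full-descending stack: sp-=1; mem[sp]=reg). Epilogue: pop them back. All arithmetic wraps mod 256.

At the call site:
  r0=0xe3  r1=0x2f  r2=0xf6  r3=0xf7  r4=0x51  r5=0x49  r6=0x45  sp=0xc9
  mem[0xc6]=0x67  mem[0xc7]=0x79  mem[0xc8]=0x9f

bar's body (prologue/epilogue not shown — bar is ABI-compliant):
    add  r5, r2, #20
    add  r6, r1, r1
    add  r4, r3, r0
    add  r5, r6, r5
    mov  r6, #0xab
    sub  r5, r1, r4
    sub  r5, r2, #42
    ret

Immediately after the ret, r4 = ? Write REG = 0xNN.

REG = 0x51

prologue: push r4 → mem[0xc8]=0x51, sp=0xc8
body[0] add  r5, r2, #20 → r5=0x0a
body[1] add  r6, r1, r1 → r6=0x5e
body[2] add  r4, r3, r0 → r4=0xda
body[3] add  r5, r6, r5 → r5=0x68
body[4] mov  r6, #0xab → r6=0xab
body[5] sub  r5, r1, r4 → r5=0x55
body[6] sub  r5, r2, #42 → r5=0xcc
epilogue: pop r4=0x51, sp=0xc9
r4 is callee-saved → restored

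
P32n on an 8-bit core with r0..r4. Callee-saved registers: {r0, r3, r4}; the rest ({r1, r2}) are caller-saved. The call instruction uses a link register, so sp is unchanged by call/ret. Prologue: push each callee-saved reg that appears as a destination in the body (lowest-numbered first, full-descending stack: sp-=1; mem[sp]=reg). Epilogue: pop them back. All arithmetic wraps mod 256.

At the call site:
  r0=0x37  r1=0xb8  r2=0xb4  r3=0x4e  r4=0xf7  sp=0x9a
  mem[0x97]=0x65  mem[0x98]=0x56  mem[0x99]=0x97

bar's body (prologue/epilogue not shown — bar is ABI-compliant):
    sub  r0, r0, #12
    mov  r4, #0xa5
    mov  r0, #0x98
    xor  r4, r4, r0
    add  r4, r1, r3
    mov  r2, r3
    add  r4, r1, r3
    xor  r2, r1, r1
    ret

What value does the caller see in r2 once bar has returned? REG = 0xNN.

prologue: push r0 → mem[0x99]=0x37, sp=0x99
prologue: push r4 → mem[0x98]=0xf7, sp=0x98
body[0] sub  r0, r0, #12 → r0=0x2b
body[1] mov  r4, #0xa5 → r4=0xa5
body[2] mov  r0, #0x98 → r0=0x98
body[3] xor  r4, r4, r0 → r4=0x3d
body[4] add  r4, r1, r3 → r4=0x06
body[5] mov  r2, r3 → r2=0x4e
body[6] add  r4, r1, r3 → r4=0x06
body[7] xor  r2, r1, r1 → r2=0x00
epilogue: pop r4=0xf7, sp=0x99
epilogue: pop r0=0x37, sp=0x9a
r2 is caller-saved → body value

REG = 0x00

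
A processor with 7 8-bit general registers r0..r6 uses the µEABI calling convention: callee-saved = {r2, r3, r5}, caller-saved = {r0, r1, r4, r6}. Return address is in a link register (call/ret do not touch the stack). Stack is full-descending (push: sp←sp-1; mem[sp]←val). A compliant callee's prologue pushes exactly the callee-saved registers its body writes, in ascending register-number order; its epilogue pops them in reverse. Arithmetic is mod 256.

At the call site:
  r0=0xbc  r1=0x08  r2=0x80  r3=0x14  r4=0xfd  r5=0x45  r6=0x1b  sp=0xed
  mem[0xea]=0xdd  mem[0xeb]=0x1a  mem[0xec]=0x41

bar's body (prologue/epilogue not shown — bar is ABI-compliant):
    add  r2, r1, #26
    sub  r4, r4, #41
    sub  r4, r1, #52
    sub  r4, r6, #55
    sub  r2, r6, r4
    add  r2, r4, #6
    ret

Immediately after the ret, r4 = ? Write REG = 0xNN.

REG = 0xe4

prologue: push r2 → mem[0xec]=0x80, sp=0xec
body[0] add  r2, r1, #26 → r2=0x22
body[1] sub  r4, r4, #41 → r4=0xd4
body[2] sub  r4, r1, #52 → r4=0xd4
body[3] sub  r4, r6, #55 → r4=0xe4
body[4] sub  r2, r6, r4 → r2=0x37
body[5] add  r2, r4, #6 → r2=0xea
epilogue: pop r2=0x80, sp=0xed
r4 is caller-saved → body value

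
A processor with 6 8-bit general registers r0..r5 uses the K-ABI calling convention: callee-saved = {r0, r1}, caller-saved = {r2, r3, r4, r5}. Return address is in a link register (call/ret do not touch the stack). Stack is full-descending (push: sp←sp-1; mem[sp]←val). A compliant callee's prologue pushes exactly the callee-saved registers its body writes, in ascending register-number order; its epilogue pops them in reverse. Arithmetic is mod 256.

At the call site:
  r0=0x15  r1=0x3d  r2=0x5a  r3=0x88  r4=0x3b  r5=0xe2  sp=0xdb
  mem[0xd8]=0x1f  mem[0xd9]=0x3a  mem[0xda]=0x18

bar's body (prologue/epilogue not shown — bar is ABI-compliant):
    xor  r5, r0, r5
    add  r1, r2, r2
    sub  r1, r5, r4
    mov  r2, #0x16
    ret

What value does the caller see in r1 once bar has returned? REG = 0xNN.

prologue: push r1 → mem[0xda]=0x3d, sp=0xda
body[0] xor  r5, r0, r5 → r5=0xf7
body[1] add  r1, r2, r2 → r1=0xb4
body[2] sub  r1, r5, r4 → r1=0xbc
body[3] mov  r2, #0x16 → r2=0x16
epilogue: pop r1=0x3d, sp=0xdb
r1 is callee-saved → restored

REG = 0x3d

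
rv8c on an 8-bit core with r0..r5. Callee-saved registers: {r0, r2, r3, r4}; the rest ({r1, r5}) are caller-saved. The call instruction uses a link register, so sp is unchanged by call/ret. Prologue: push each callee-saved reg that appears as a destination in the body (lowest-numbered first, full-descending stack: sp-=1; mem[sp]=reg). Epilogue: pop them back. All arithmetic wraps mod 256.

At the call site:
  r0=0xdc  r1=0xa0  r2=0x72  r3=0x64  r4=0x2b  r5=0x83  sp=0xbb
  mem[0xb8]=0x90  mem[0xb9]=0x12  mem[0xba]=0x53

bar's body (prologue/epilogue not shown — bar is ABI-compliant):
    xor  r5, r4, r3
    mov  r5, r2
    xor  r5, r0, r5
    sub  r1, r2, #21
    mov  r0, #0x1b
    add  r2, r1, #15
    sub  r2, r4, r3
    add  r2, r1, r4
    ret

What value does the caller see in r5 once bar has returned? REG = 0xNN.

REG = 0xae

prologue: push r0 -> mem[0xba]=0xdc, sp=0xba
prologue: push r2 -> mem[0xb9]=0x72, sp=0xb9
body[0] xor  r5, r4, r3 -> r5=0x4f
body[1] mov  r5, r2 -> r5=0x72
body[2] xor  r5, r0, r5 -> r5=0xae
body[3] sub  r1, r2, #21 -> r1=0x5d
body[4] mov  r0, #0x1b -> r0=0x1b
body[5] add  r2, r1, #15 -> r2=0x6c
body[6] sub  r2, r4, r3 -> r2=0xc7
body[7] add  r2, r1, r4 -> r2=0x88
epilogue: pop r2=0x72, sp=0xba
epilogue: pop r0=0xdc, sp=0xbb
r5 is caller-saved -> body value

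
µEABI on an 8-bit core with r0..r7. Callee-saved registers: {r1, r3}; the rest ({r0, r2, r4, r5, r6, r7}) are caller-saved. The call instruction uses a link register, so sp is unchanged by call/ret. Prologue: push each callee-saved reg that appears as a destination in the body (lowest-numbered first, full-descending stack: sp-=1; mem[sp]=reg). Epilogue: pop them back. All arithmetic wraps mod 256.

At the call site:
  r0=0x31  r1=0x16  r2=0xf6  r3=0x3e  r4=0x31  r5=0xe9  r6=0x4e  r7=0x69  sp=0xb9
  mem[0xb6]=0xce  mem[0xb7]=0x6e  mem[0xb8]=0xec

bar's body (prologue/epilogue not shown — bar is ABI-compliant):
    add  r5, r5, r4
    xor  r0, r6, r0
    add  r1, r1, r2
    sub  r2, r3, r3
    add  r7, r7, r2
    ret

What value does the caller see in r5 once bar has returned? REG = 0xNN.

prologue: push r1 → mem[0xb8]=0x16, sp=0xb8
body[0] add  r5, r5, r4 → r5=0x1a
body[1] xor  r0, r6, r0 → r0=0x7f
body[2] add  r1, r1, r2 → r1=0x0c
body[3] sub  r2, r3, r3 → r2=0x00
body[4] add  r7, r7, r2 → r7=0x69
epilogue: pop r1=0x16, sp=0xb9
r5 is caller-saved → body value

REG = 0x1a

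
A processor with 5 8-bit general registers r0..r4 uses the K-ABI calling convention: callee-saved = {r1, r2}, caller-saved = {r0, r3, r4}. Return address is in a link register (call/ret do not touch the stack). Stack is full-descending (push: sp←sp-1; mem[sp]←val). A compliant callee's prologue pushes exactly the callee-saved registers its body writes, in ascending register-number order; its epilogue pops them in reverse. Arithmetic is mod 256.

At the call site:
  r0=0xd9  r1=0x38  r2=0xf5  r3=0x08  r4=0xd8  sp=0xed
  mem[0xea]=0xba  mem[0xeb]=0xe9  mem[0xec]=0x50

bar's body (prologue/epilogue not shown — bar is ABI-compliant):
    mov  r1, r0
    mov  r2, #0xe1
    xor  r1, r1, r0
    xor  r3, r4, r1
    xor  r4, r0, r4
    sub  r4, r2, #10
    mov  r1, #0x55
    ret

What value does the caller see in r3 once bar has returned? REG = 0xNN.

REG = 0xd8

prologue: push r1 → mem[0xec]=0x38, sp=0xec
prologue: push r2 → mem[0xeb]=0xf5, sp=0xeb
body[0] mov  r1, r0 → r1=0xd9
body[1] mov  r2, #0xe1 → r2=0xe1
body[2] xor  r1, r1, r0 → r1=0x00
body[3] xor  r3, r4, r1 → r3=0xd8
body[4] xor  r4, r0, r4 → r4=0x01
body[5] sub  r4, r2, #10 → r4=0xd7
body[6] mov  r1, #0x55 → r1=0x55
epilogue: pop r2=0xf5, sp=0xec
epilogue: pop r1=0x38, sp=0xed
r3 is caller-saved → body value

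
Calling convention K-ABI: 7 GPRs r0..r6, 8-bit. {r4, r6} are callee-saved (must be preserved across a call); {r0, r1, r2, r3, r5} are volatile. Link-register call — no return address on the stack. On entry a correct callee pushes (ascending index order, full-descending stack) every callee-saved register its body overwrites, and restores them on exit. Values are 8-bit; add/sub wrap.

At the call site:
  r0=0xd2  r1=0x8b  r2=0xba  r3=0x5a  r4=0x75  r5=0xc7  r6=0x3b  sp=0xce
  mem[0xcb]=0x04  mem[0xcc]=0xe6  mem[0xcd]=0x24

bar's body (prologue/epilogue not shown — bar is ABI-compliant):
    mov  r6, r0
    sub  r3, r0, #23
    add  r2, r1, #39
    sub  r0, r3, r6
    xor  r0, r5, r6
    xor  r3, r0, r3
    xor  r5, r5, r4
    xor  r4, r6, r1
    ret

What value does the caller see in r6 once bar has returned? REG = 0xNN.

prologue: push r4 → mem[0xcd]=0x75, sp=0xcd
prologue: push r6 → mem[0xcc]=0x3b, sp=0xcc
body[0] mov  r6, r0 → r6=0xd2
body[1] sub  r3, r0, #23 → r3=0xbb
body[2] add  r2, r1, #39 → r2=0xb2
body[3] sub  r0, r3, r6 → r0=0xe9
body[4] xor  r0, r5, r6 → r0=0x15
body[5] xor  r3, r0, r3 → r3=0xae
body[6] xor  r5, r5, r4 → r5=0xb2
body[7] xor  r4, r6, r1 → r4=0x59
epilogue: pop r6=0x3b, sp=0xcd
epilogue: pop r4=0x75, sp=0xce
r6 is callee-saved → restored

REG = 0x3b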